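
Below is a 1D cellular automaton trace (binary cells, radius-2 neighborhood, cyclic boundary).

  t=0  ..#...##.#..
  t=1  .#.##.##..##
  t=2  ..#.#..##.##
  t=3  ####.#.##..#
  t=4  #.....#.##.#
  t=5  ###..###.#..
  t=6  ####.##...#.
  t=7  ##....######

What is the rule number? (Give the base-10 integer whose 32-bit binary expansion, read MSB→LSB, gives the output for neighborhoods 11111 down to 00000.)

  #####|.  b31=0 t=3,i=1
  ####.|.  b30=0 t=3,i=2
  ###.#|.  b29=0 t=3,i=3
  ###..|#  b28=1 t=5,i=2
  ##.##|.  b27=0 t=1,i=5
  ##.#.|.  b26=0 t=0,i=8
  ##..#|#  b25=1 t=1,i=8
  ##...|#  b24=1 t=4,i=1
  #.###|#  b23=1 t=6,i=0
  #.##.|.  b22=0 t=1,i=3
  #.#.#|.  b21=0 t=1,i=1
  #.#..|.  b20=0 t=0,i=9
  #..##|.  b19=0 t=1,i=9
  #..#.|#  b18=1 t=2,i=1
  #...#|#  b17=1 t=0,i=4
  #....|#  b16=1 t=0,i=11
  .####|#  b15=1 t=3,i=0
  .###.|#  b14=1 t=5,i=1
  .##.#|#  b13=1 t=0,i=7
  .##..|#  b12=1 t=1,i=7
  .#.##|#  b11=1 t=1,i=2
  .#.#.|#  b10=1 t=2,i=3
  .#..#|#  b9=1 t=2,i=5
  .#...|#  b8=1 t=0,i=3
  ..###|#  b7=1 t=3,i=11
  ..##.|#  b6=1 t=0,i=6
  ..#.#|#  b5=1 t=2,i=2
  ..#..|.  b4=0 t=0,i=2
  ...##|.  b3=0 t=0,i=5
  ...#.|#  b2=1 t=0,i=1
  ....#|.  b1=0 t=0,i=0
  .....|.  b0=0 t=4,i=3
  bits 00010011100001111111111111100100 = 327679972

327679972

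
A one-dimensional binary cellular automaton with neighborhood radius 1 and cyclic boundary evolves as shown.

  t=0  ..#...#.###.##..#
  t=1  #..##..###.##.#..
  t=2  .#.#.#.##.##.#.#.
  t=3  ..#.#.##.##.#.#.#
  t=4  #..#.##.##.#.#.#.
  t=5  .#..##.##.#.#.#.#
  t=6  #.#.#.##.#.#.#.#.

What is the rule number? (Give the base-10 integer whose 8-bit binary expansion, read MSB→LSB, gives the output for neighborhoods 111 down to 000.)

  ### -> #   bit 7 = 1  t=0,i=9
  ##. -> .   bit 6 = 0  t=0,i=10
  #.# -> #   bit 5 = 1  t=0,i=7
  #.. -> #   bit 4 = 1  t=0,i=0
  .## -> #   bit 3 = 1  t=0,i=8
  .#. -> .   bit 2 = 0  t=0,i=2
  ..# -> .   bit 1 = 0  t=0,i=1
  ... -> #   bit 0 = 1  t=0,i=4
  bits 10111001 = 185

185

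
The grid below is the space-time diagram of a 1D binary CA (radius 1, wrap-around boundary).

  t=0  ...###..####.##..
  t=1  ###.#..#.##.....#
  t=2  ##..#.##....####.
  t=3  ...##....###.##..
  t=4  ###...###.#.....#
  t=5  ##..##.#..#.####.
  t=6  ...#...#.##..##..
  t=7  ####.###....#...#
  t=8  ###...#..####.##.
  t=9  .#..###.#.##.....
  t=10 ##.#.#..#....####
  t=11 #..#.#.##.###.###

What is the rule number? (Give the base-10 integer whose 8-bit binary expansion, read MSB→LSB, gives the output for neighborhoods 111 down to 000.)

135

  ###|#  b7=1 t=0,i=4
  ##.|.  b6=0 t=0,i=5
  #.#|.  b5=0 t=0,i=12
  #..|.  b4=0 t=0,i=6
  .##|.  b3=0 t=0,i=3
  .#.|#  b2=1 t=1,i=4
  ..#|#  b1=1 t=0,i=2
  ...|#  b0=1 t=0,i=0
  bits 10000111 = 135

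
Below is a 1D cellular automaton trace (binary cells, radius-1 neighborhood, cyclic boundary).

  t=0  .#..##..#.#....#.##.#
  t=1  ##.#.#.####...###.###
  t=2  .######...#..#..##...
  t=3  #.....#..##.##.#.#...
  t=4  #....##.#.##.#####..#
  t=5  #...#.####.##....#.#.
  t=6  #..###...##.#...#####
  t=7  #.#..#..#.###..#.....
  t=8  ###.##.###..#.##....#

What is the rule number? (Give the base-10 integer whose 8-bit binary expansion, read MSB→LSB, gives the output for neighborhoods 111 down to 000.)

102

  ###|.  b7=0 t=1,i=0
  ##.|#  b6=1 t=0,i=5
  #.#|#  b5=1 t=0,i=0
  #..|.  b4=0 t=0,i=2
  .##|.  b3=0 t=0,i=4
  .#.|#  b2=1 t=0,i=1
  ..#|#  b1=1 t=0,i=3
  ...|.  b0=0 t=0,i=12
  bits 01100110 = 102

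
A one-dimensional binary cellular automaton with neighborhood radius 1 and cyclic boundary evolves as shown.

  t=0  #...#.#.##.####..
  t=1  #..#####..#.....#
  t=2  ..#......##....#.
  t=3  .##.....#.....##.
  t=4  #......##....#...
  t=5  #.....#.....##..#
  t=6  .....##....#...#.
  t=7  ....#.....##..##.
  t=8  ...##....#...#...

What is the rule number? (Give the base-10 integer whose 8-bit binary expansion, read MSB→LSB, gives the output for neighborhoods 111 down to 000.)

  [7] ### => .  t=0,i=12
  [6] ##. => .  t=0,i=9
  [5] #.# => #  t=0,i=5
  [4] #.. => .  t=0,i=1
  [3] .## => .  t=0,i=8
  [2] .#. => #  t=0,i=0
  [1] ..# => #  t=0,i=3
  [0] ... => .  t=0,i=2
  bits 00100110 = 38

38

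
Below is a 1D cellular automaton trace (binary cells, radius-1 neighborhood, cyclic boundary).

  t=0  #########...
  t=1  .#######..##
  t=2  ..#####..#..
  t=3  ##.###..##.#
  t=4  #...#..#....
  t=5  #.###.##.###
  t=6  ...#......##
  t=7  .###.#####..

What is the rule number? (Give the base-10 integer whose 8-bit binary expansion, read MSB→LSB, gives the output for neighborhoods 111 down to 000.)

135

  ###|#  b7=1 t=0,i=1
  ##.|.  b6=0 t=0,i=8
  #.#|.  b5=0 t=1,i=0
  #..|.  b4=0 t=0,i=9
  .##|.  b3=0 t=0,i=0
  .#.|#  b2=1 t=2,i=9
  ..#|#  b1=1 t=0,i=11
  ...|#  b0=1 t=0,i=10
  bits 10000111 = 135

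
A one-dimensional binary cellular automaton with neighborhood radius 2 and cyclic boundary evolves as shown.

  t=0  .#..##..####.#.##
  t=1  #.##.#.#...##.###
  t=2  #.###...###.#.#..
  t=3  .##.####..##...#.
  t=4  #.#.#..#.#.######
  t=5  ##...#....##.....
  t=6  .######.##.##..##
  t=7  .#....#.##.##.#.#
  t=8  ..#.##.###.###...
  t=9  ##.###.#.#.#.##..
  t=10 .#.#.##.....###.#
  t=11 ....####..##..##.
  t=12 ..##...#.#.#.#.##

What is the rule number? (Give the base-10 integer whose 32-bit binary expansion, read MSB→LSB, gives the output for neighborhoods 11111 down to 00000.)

902445854

  ##### -> .   bit 31 = 0  t=4,i=13
  ####. -> .   bit 30 = 0  t=0,i=10
  ###.# -> #   bit 29 = 1  t=0,i=11
  ###.. -> #   bit 28 = 1  t=2,i=4
  ##.## -> .   bit 27 = 0  t=1,i=1
  ##.#. -> #   bit 26 = 1  t=0,i=0
  ##..# -> .   bit 25 = 0  t=0,i=6
  ##... -> #   bit 24 = 1  t=2,i=5
  #.### -> #   bit 23 = 1  t=1,i=14
  #.##. -> #   bit 22 = 1  t=0,i=15
  #.#.# -> .   bit 21 = 0  t=0,i=13
  #.#.. -> .   bit 20 = 0  t=0,i=1
  #..## -> #   bit 19 = 1  t=0,i=3
  #..#. -> .   bit 18 = 0  t=2,i=16
  #...# -> #   bit 17 = 1  t=1,i=9
  #.... -> .   bit 16 = 0  t=5,i=7
  .#### -> .   bit 15 = 0  t=0,i=9
  .###. -> .   bit 14 = 0  t=2,i=3
  .##.# -> #   bit 13 = 1  t=0,i=16
  .##.. -> #   bit 12 = 1  t=0,i=5
  .#.## -> #   bit 11 = 1  t=0,i=14
  .#.#. -> .   bit 10 = 0  t=1,i=6
  .#..# -> #   bit 9 = 1  t=0,i=2
  .#... -> #   bit 8 = 1  t=1,i=8
  ..### -> .   bit 7 = 0  t=0,i=8
  ..##. -> .   bit 6 = 0  t=0,i=4
  ..#.# -> .   bit 5 = 0  t=2,i=0
  ..#.. -> #   bit 4 = 1  t=3,i=15
  ...## -> #   bit 3 = 1  t=1,i=10
  ...#. -> #   bit 2 = 1  t=3,i=14
  ....# -> #   bit 1 = 1  t=5,i=8
  ..... -> .   bit 0 = 0  t=5,i=14
  bits 00110101110010100011101100011110 = 902445854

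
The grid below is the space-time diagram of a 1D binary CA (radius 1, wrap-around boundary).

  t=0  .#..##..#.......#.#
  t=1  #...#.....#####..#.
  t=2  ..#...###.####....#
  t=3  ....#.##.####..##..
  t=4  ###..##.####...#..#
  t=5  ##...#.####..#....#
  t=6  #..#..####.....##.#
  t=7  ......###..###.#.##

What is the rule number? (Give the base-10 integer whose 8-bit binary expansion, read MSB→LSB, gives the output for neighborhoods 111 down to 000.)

  ###|#  b7=1 t=1,i=11
  ##.|.  b6=0 t=0,i=5
  #.#|#  b5=1 t=0,i=0
  #..|.  b4=0 t=0,i=2
  .##|#  b3=1 t=0,i=4
  .#.|.  b2=0 t=0,i=1
  ..#|.  b1=0 t=0,i=3
  ...|#  b0=1 t=0,i=10
  bits 10101001 = 169

169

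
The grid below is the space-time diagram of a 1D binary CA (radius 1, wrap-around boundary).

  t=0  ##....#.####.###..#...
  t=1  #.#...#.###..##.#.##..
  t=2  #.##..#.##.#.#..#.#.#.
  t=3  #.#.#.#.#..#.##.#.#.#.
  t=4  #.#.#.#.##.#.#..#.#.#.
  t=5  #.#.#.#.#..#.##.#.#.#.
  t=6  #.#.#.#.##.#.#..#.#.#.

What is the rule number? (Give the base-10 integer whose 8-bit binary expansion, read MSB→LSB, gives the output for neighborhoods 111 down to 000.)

156

  [7] ### => #  t=0,i=9
  [6] ##. => .  t=0,i=1
  [5] #.# => .  t=0,i=7
  [4] #.. => #  t=0,i=2
  [3] .## => #  t=0,i=0
  [2] .#. => #  t=0,i=6
  [1] ..# => .  t=0,i=5
  [0] ... => .  t=0,i=3
  bits 10011100 = 156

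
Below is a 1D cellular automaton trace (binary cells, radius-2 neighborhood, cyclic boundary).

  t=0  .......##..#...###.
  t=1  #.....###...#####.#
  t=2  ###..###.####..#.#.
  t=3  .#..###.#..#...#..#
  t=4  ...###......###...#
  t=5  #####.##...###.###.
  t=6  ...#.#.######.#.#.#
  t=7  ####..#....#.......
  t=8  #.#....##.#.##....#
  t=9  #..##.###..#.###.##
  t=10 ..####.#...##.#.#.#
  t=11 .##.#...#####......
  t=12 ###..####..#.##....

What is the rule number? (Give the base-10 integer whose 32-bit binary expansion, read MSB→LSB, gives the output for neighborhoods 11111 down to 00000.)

  ##### -> .   bit 31 = 0  t=1,i=14
  ####. -> #   bit 30 = 1  t=1,i=15
  ###.# -> .   bit 29 = 0  t=1,i=16
  ###.. -> .   bit 28 = 0  t=0,i=17
  ##.## -> #   bit 27 = 1  t=1,i=17
  ##.#. -> .   bit 26 = 0  t=3,i=7
  ##..# -> .   bit 25 = 0  t=0,i=9
  ##... -> #   bit 24 = 1  t=0,i=18
  #.### -> .   bit 23 = 0  t=2,i=0
  #.##. -> .   bit 22 = 0  t=1,i=18
  #.#.# -> .   bit 21 = 0  t=2,i=17
  #.#.. -> .   bit 20 = 0  t=3,i=1
  #..## -> #   bit 19 = 1  t=2,i=4
  #..#. -> .   bit 18 = 0  t=0,i=10
  #...# -> #   bit 17 = 1  t=0,i=13
  #.... -> #   bit 16 = 1  t=0,i=0
  .#### -> .   bit 15 = 0  t=1,i=13
  .###. -> #   bit 14 = 1  t=0,i=16
  .##.# -> #   bit 13 = 1  t=8,i=0
  .##.. -> #   bit 12 = 1  t=0,i=8
  .#.## -> #   bit 11 = 1  t=2,i=18
  .#.#. -> .   bit 10 = 0  t=2,i=16
  .#..# -> .   bit 9 = 0  t=3,i=2
  .#... -> #   bit 8 = 1  t=0,i=12
  ..### -> #   bit 7 = 1  t=0,i=15
  ..##. -> #   bit 6 = 1  t=0,i=7
  ..#.# -> #   bit 5 = 1  t=2,i=15
  ..#.. -> .   bit 4 = 0  t=0,i=11
  ...## -> #   bit 3 = 1  t=0,i=6
  ...#. -> #   bit 2 = 1  t=3,i=14
  ....# -> .   bit 1 = 0  t=0,i=5
  ..... -> .   bit 0 = 0  t=0,i=1
  bits 01001001000010110111100111101100 = 1225488876

1225488876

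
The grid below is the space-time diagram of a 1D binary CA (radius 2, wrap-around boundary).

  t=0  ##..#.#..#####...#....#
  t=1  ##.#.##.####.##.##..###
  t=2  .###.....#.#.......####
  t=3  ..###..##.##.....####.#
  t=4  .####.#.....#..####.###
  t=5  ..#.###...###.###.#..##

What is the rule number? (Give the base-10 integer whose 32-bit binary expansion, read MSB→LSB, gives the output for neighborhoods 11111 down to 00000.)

  #####|#  b31=1 t=0,i=11
  ####.|.  b30=0 t=0,i=12
  ###.#|#  b29=1 t=1,i=1
  ###..|#  b28=1 t=0,i=1
  ##.##|.  b27=0 t=1,i=7
  ##.#.|#  b26=1 t=1,i=2
  ##..#|.  b25=0 t=0,i=2
  ##...|#  b24=1 t=0,i=14
  #.###|.  b23=0 t=1,i=8
  #.##.|.  b22=0 t=1,i=5
  #.#.#|#  b21=1 t=1,i=3
  #.#..|#  b20=1 t=0,i=6
  #..##|#  b19=1 t=0,i=8
  #..#.|#  b18=1 t=0,i=3
  #...#|.  b17=0 t=0,i=15
  #....|.  b16=0 t=0,i=19
  .####|#  b15=1 t=0,i=10
  .###.|#  b14=1 t=0,i=0
  .##.#|.  b13=0 t=1,i=6
  .##..|.  b12=0 t=1,i=17
  .#.##|.  b11=0 t=1,i=4
  .#.#.|#  b10=1 t=0,i=5
  .#..#|.  b9=0 t=0,i=7
  .#...|.  b8=0 t=0,i=18
  ..###|#  b7=1 t=0,i=9
  ..##.|.  b6=0 t=3,i=7
  ..#.#|.  b5=0 t=0,i=4
  ..#..|#  b4=1 t=0,i=17
  ...##|#  b3=1 t=0,i=21
  ...#.|#  b2=1 t=0,i=16
  ....#|#  b1=1 t=0,i=20
  .....|.  b0=0 t=2,i=6
  bits 10110101001111001100010010011110 = 3040658590

3040658590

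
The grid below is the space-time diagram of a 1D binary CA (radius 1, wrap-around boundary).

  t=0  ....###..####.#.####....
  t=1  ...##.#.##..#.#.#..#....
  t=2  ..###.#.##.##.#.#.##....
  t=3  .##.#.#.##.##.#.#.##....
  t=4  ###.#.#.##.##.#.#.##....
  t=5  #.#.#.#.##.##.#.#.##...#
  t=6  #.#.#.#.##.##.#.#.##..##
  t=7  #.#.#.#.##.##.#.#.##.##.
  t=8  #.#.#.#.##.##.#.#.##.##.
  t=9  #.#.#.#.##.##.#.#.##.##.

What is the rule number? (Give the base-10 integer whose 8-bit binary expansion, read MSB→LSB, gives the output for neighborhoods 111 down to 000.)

  ###|.  b7=0 t=0,i=5
  ##.|#  b6=1 t=0,i=6
  #.#|.  b5=0 t=0,i=13
  #..|.  b4=0 t=0,i=7
  .##|#  b3=1 t=0,i=4
  .#.|#  b2=1 t=0,i=14
  ..#|#  b1=1 t=0,i=3
  ...|.  b0=0 t=0,i=0
  bits 01001110 = 78

78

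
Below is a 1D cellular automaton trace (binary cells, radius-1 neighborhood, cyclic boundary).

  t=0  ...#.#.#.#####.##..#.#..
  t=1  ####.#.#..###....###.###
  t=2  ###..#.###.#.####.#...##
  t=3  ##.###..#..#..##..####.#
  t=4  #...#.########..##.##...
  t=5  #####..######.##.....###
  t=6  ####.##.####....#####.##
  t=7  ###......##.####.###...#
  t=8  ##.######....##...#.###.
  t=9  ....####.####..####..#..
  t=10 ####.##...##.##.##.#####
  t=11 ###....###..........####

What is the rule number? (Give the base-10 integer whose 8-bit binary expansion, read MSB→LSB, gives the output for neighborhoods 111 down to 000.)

  ###|#  b7=1 t=0,i=10
  ##.|.  b6=0 t=0,i=13
  #.#|.  b5=0 t=0,i=4
  #..|#  b4=1 t=0,i=17
  .##|.  b3=0 t=0,i=9
  .#.|#  b2=1 t=0,i=3
  ..#|#  b1=1 t=0,i=2
  ...|#  b0=1 t=0,i=0
  bits 10010111 = 151

151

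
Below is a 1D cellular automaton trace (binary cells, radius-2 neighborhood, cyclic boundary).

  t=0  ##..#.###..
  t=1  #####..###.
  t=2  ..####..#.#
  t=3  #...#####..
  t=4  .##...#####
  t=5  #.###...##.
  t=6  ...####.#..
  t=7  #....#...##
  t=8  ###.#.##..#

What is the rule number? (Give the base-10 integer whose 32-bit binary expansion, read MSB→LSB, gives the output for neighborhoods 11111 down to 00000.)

3674690405

  ##### -> #   bit 31 = 1  t=1,i=2
  ####. -> #   bit 30 = 1  t=1,i=3
  ###.# -> .   bit 29 = 0  t=1,i=9
  ###.. -> #   bit 28 = 1  t=0,i=8
  ##.## -> #   bit 27 = 1  t=1,i=10
  ##.#. -> .   bit 26 = 0  t=5,i=10
  ##..# -> #   bit 25 = 1  t=0,i=2
  ##... -> #   bit 24 = 1  t=4,i=3
  #.### -> .   bit 23 = 0  t=0,i=6
  #.##. -> .   bit 22 = 0  t=4,i=1
  #.#.# -> .   bit 21 = 0  t=5,i=0
  #.#.. -> .   bit 20 = 0  t=2,i=10
  #..## -> .   bit 19 = 0  t=0,i=10
  #..#. -> #   bit 18 = 1  t=0,i=3
  #...# -> #   bit 17 = 1  t=3,i=2
  #.... -> #   bit 16 = 1  t=6,i=10
  .#### -> .   bit 15 = 0  t=1,i=1
  .###. -> #   bit 14 = 1  t=0,i=7
  .##.# -> .   bit 13 = 0  t=5,i=9
  .##.. -> #   bit 12 = 1  t=0,i=1
  .#.## -> .   bit 11 = 0  t=0,i=5
  .#.#. -> .   bit 10 = 0  t=2,i=9
  .#..# -> #   bit 9 = 1  t=2,i=0
  .#... -> #   bit 8 = 1  t=3,i=1
  ..### -> .   bit 7 = 0  t=1,i=7
  ..##. -> #   bit 6 = 1  t=0,i=0
  ..#.# -> #   bit 5 = 1  t=0,i=4
  ..#.. -> .   bit 4 = 0  t=3,i=0
  ...## -> .   bit 3 = 0  t=3,i=3
  ...#. -> #   bit 2 = 1  t=7,i=4
  ....# -> .   bit 1 = 0  t=6,i=1
  ..... -> #   bit 0 = 1  t=6,i=0
  bits 11011011000001110101001101100101 = 3674690405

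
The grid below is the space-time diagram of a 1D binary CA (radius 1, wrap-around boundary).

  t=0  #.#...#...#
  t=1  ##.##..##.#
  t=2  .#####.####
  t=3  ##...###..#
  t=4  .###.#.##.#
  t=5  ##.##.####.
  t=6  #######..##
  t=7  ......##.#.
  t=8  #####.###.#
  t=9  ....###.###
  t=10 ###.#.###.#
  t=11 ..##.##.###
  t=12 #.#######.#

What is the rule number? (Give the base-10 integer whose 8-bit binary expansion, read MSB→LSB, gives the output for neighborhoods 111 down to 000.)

  nb ###: next=.  (t=1,i=0, bit7=0)
  nb ##.: next=#  (t=0,i=0, bit6=1)
  nb #.#: next=#  (t=0,i=1, bit5=1)
  nb #..: next=#  (t=0,i=3, bit4=1)
  nb .##: next=#  (t=0,i=10, bit3=1)
  nb .#.: next=.  (t=0,i=2, bit2=0)
  nb ..#: next=.  (t=0,i=5, bit1=0)
  nb ...: next=#  (t=0,i=4, bit0=1)
  bits 01111001 = 121

121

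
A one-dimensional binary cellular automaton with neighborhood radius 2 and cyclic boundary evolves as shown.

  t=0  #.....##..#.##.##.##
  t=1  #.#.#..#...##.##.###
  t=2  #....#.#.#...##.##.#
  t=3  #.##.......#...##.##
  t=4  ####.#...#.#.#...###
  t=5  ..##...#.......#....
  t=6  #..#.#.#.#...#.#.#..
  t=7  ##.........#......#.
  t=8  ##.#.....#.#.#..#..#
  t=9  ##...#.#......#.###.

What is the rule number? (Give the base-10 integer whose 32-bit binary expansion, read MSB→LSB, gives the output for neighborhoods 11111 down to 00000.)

  [31] ##### => .  t=4,i=0
  [30] ####. => #  t=1,i=19
  [29] ###.# => #  t=1,i=0
  [28] ###.. => #  t=0,i=0
  [27] ##.## => #  t=0,i=14
  [26] ##.#. => .  t=1,i=1
  [25] ##..# => .  t=0,i=8
  [24] ##... => .  t=0,i=1
  [23] #.### => #  t=0,i=18
  [22] #.##. => #  t=0,i=12
  [21] #.#.# => .  t=1,i=2
  [20] #.#.. => .  t=1,i=4
  [19] #..## => #  t=8,i=18
  [18] #..#. => .  t=0,i=9
  [17] #...# => #  t=1,i=9
  [16] #.... => #  t=0,i=2
  [15] .#### => .  t=1,i=18
  [14] .###. => #  t=0,i=19
  [13] .##.# => .  t=0,i=13
  [12] .##.. => #  t=0,i=7
  [11] .#.## => #  t=0,i=11
  [10] .#.#. => .  t=1,i=3
  [9] .#..# => #  t=1,i=5
  [8] .#... => .  t=1,i=8
  [7] ..### => .  t=4,i=17
  [6] ..##. => .  t=0,i=6
  [5] ..#.# => .  t=0,i=10
  [4] ..#.. => #  t=1,i=7
  [3] ...## => .  t=0,i=5
  [2] ...#. => .  t=2,i=4
  [1] ....# => #  t=0,i=4
  [0] ..... => .  t=0,i=3
  bits 01111000110010110101101000010010 = 2026592786

2026592786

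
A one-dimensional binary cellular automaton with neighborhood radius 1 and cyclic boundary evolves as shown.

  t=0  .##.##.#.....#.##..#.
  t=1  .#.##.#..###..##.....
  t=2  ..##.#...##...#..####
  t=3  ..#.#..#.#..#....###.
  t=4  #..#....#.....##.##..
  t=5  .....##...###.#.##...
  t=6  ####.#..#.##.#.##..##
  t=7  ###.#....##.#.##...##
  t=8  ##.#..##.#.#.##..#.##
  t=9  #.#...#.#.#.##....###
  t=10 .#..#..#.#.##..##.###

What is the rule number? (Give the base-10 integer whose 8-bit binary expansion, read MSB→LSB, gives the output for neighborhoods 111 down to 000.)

  ### -> #   bit 7 = 1  t=1,i=10
  ##. -> .   bit 6 = 0  t=0,i=2
  #.# -> #   bit 5 = 1  t=0,i=3
  #.. -> .   bit 4 = 0  t=0,i=8
  .## -> #   bit 3 = 1  t=0,i=1
  .#. -> .   bit 2 = 0  t=0,i=7
  ..# -> .   bit 1 = 0  t=0,i=0
  ... -> #   bit 0 = 1  t=0,i=9
  bits 10101001 = 169

169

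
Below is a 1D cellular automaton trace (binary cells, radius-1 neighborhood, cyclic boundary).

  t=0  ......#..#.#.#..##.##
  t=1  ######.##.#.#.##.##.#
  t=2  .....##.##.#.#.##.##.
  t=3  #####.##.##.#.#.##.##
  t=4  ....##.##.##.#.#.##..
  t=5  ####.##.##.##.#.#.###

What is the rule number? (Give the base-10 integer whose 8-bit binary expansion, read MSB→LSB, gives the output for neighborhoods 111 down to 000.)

  ###|.  b7=0 t=1,i=0
  ##.|#  b6=1 t=0,i=17
  #.#|#  b5=1 t=0,i=10
  #..|#  b4=1 t=0,i=0
  .##|.  b3=0 t=0,i=16
  .#.|.  b2=0 t=0,i=6
  ..#|#  b1=1 t=0,i=5
  ...|#  b0=1 t=0,i=1
  bits 01110011 = 115

115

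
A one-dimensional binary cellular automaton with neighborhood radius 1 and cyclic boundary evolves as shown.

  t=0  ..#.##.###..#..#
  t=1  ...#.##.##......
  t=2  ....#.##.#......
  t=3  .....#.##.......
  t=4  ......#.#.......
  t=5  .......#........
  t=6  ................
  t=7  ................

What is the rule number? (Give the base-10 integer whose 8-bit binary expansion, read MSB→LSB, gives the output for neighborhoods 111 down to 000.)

  ###|#  b7=1 t=0,i=8
  ##.|#  b6=1 t=0,i=5
  #.#|#  b5=1 t=0,i=3
  #..|.  b4=0 t=0,i=0
  .##|.  b3=0 t=0,i=4
  .#.|.  b2=0 t=0,i=2
  ..#|.  b1=0 t=0,i=1
  ...|.  b0=0 t=1,i=0
  bits 11100000 = 224

224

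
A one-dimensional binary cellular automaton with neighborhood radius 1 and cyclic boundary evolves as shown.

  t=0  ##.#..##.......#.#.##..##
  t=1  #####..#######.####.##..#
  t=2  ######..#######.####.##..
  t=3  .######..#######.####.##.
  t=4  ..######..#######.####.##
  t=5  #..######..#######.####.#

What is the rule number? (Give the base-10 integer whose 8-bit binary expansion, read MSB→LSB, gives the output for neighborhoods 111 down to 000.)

245

  ###|#  b7=1 t=0,i=0
  ##.|#  b6=1 t=0,i=1
  #.#|#  b5=1 t=0,i=2
  #..|#  b4=1 t=0,i=4
  .##|.  b3=0 t=0,i=6
  .#.|#  b2=1 t=0,i=3
  ..#|.  b1=0 t=0,i=5
  ...|#  b0=1 t=0,i=9
  bits 11110101 = 245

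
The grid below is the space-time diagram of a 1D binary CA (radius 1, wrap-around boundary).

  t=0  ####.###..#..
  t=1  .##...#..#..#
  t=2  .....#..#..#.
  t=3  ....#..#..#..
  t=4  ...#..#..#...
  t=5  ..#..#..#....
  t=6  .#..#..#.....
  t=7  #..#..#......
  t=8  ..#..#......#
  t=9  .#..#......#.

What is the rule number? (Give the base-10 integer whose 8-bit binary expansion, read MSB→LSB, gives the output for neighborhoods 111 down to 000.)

130

  [7] ### => #  t=0,i=1
  [6] ##. => .  t=0,i=3
  [5] #.# => .  t=0,i=4
  [4] #.. => .  t=0,i=8
  [3] .## => .  t=0,i=0
  [2] .#. => .  t=0,i=10
  [1] ..# => #  t=0,i=9
  [0] ... => .  t=1,i=4
  bits 10000010 = 130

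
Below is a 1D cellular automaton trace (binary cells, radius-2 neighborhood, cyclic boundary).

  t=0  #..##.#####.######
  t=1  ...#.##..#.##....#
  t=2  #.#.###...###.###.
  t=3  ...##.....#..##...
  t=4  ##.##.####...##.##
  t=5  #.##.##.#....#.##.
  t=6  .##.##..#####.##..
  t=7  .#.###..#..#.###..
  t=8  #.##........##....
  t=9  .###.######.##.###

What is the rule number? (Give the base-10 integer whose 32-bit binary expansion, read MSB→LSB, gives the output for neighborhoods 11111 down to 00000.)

  nb #####: next=.  (t=0,i=8, bit31=0)
  nb ####.: next=#  (t=0,i=9, bit30=1)
  nb ###.#: next=.  (t=0,i=10, bit29=0)
  nb ###..: next=.  (t=0,i=0, bit28=0)
  nb ##.##: next=#  (t=0,i=5, bit27=1)
  nb ##.#.: next=.  (t=2,i=17, bit26=0)
  nb ##..#: next=.  (t=0,i=1, bit25=0)
  nb ##...: next=.  (t=1,i=13, bit24=0)
  nb #.###: next=#  (t=0,i=6, bit23=1)
  nb #.##.: next=#  (t=1,i=5, bit22=1)
  nb #.#.#: next=.  (t=2,i=0, bit21=0)
  nb #.#..: next=#  (t=5,i=8, bit20=1)
  nb #..##: next=.  (t=0,i=2, bit19=0)
  nb #..#.: next=.  (t=1,i=8, bit18=0)
  nb #...#: next=.  (t=1,i=1, bit17=0)
  nb #....: next=#  (t=1,i=14, bit16=1)
  nb .####: next=.  (t=0,i=7, bit15=0)
  nb .###.: next=.  (t=2,i=5, bit14=0)
  nb .##.#: next=.  (t=0,i=4, bit13=0)
  nb .##..: next=#  (t=1,i=6, bit12=1)
  nb .#.##: next=#  (t=1,i=4, bit11=1)
  nb .#.#.: next=.  (t=2,i=1, bit10=0)
  nb .#..#: next=.  (t=3,i=11, bit9=0)
  nb .#...: next=#  (t=1,i=0, bit8=1)
  nb ..###: next=#  (t=2,i=10, bit7=1)
  nb ..##.: next=#  (t=0,i=3, bit6=1)
  nb ..#.#: next=.  (t=1,i=3, bit5=0)
  nb ..#..: next=.  (t=1,i=17, bit4=0)
  nb ...##: next=.  (t=2,i=9, bit3=0)
  nb ...#.: next=#  (t=1,i=2, bit2=1)
  nb ....#: next=#  (t=1,i=15, bit1=1)
  nb .....: next=#  (t=3,i=0, bit0=1)
  bits 01001000110100010001100111000111 = 1221663175

1221663175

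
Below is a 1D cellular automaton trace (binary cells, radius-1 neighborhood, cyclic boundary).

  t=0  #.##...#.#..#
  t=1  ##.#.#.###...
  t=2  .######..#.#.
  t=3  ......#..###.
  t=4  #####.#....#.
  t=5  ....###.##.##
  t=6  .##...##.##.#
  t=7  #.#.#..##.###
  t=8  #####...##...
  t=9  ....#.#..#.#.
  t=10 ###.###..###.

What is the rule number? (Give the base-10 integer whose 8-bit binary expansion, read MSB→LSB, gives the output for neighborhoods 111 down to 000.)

101

  ### -> .   bit 7 = 0  t=1,i=8
  ##. -> #   bit 6 = 1  t=0,i=0
  #.# -> #   bit 5 = 1  t=0,i=1
  #.. -> .   bit 4 = 0  t=0,i=4
  .## -> .   bit 3 = 0  t=0,i=2
  .#. -> #   bit 2 = 1  t=0,i=7
  ..# -> .   bit 1 = 0  t=0,i=6
  ... -> #   bit 0 = 1  t=0,i=5
  bits 01100101 = 101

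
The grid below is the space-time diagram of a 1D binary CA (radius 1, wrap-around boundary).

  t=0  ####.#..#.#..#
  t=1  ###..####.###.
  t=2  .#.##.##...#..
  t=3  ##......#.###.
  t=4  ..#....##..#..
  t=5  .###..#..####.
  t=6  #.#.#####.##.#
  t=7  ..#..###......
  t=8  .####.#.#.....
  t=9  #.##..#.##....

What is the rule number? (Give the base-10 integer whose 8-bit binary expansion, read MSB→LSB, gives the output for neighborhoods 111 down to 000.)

  ###|#  b7=1 t=0,i=0
  ##.|.  b6=0 t=0,i=3
  #.#|.  b5=0 t=0,i=4
  #..|#  b4=1 t=0,i=6
  .##|.  b3=0 t=0,i=13
  .#.|#  b2=1 t=0,i=5
  ..#|#  b1=1 t=0,i=7
  ...|.  b0=0 t=2,i=9
  bits 10010110 = 150

150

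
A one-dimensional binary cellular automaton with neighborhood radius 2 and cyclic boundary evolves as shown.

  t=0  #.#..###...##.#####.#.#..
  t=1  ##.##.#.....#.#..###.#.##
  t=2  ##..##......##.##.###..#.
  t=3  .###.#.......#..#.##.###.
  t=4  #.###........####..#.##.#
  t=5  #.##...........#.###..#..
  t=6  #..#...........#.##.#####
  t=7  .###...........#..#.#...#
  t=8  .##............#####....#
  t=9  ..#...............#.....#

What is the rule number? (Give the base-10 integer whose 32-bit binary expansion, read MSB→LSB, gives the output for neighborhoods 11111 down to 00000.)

  nb #####: next=.  (t=0,i=16, bit31=0)
  nb ####.: next=#  (t=0,i=17, bit30=1)
  nb ###.#: next=#  (t=0,i=18, bit29=1)
  nb ###..: next=.  (t=0,i=7, bit28=0)
  nb ##.##: next=.  (t=0,i=13, bit27=0)
  nb ##.#.: next=#  (t=0,i=19, bit26=1)
  nb ##..#: next=#  (t=2,i=2, bit25=1)
  nb ##...: next=.  (t=0,i=8, bit24=0)
  nb #.###: next=#  (t=0,i=14, bit23=1)
  nb #.##.: next=.  (t=1,i=3, bit22=0)
  nb #.#.#: next=.  (t=0,i=20, bit21=0)
  nb #.#..: next=.  (t=0,i=2, bit20=0)
  nb #..##: next=#  (t=0,i=4, bit19=1)
  nb #..#.: next=#  (t=0,i=24, bit18=1)
  nb #...#: next=.  (t=0,i=9, bit17=0)
  nb #....: next=.  (t=1,i=8, bit16=0)
  nb .####: next=.  (t=0,i=15, bit15=0)
  nb .###.: next=#  (t=0,i=6, bit14=1)
  nb .##.#: next=#  (t=0,i=12, bit13=1)
  nb .##..: next=#  (t=2,i=1, bit12=1)
  nb .#.##: next=.  (t=1,i=22, bit11=0)
  nb .#.#.: next=#  (t=0,i=1, bit10=1)
  nb .#..#: next=#  (t=0,i=3, bit9=1)
  nb .#...: next=.  (t=1,i=7, bit8=0)
  nb ..###: next=.  (t=0,i=5, bit7=0)
  nb ..##.: next=.  (t=0,i=11, bit6=0)
  nb ..#.#: next=#  (t=0,i=0, bit5=1)
  nb ..#..: next=#  (t=3,i=13, bit4=1)
  nb ...##: next=.  (t=0,i=10, bit3=0)
  nb ...#.: next=.  (t=1,i=11, bit2=0)
  nb ....#: next=.  (t=1,i=10, bit1=0)
  nb .....: next=.  (t=1,i=9, bit0=0)
  bits 01100110100011000111011000110000 = 1720481328

1720481328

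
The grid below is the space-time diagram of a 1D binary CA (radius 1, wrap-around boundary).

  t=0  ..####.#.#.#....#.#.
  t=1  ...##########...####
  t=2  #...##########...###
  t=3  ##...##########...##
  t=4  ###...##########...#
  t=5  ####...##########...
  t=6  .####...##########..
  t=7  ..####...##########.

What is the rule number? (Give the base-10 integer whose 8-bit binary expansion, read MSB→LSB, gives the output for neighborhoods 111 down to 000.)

  nb ###: next=#  (t=0,i=3, bit7=1)
  nb ##.: next=#  (t=0,i=5, bit6=1)
  nb #.#: next=#  (t=0,i=6, bit5=1)
  nb #..: next=#  (t=0,i=12, bit4=1)
  nb .##: next=.  (t=0,i=2, bit3=0)
  nb .#.: next=#  (t=0,i=7, bit2=1)
  nb ..#: next=.  (t=0,i=1, bit1=0)
  nb ...: next=.  (t=0,i=0, bit0=0)
  bits 11110100 = 244

244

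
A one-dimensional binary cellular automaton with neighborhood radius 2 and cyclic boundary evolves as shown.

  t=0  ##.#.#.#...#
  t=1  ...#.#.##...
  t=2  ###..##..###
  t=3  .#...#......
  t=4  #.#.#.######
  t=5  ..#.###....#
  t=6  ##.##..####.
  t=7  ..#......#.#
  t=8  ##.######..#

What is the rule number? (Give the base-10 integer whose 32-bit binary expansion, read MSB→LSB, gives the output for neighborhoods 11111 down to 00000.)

  #####|.  b31=0 t=2,i=0
  ####.|#  b30=1 t=2,i=1
  ###.#|.  b29=0 t=0,i=1
  ###..|.  b28=0 t=2,i=2
  ##.##|#  b27=1 t=6,i=2
  ##.#.|.  b26=0 t=0,i=2
  ##..#|.  b25=0 t=2,i=3
  ##...|#  b24=1 t=1,i=9
  #.###|#  b23=1 t=4,i=6
  #.##.|.  b22=0 t=1,i=7
  #.#.#|#  b21=1 t=0,i=3
  #.#..|#  b20=1 t=0,i=7
  #..##|.  b19=0 t=2,i=4
  #..#.|#  b18=1 t=5,i=1
  #...#|.  b17=0 t=0,i=9
  #....|#  b16=1 t=1,i=10
  .####|.  b15=0 t=2,i=10
  .###.|.  b14=0 t=0,i=0
  .##.#|.  b13=0 t=6,i=1
  .##..|.  b12=0 t=1,i=8
  .#.##|#  b11=1 t=1,i=6
  .#.#.|.  b10=0 t=0,i=4
  .#..#|#  b9=1 t=5,i=0
  .#...|#  b8=1 t=0,i=8
  ..###|.  b7=0 t=0,i=11
  ..##.|#  b6=1 t=2,i=5
  ..#.#|.  b5=0 t=1,i=3
  ..#..|.  b4=0 t=3,i=1
  ...##|.  b3=0 t=0,i=10
  ...#.|#  b2=1 t=1,i=2
  ....#|#  b1=1 t=1,i=1
  .....|#  b0=1 t=1,i=0
  bits 01001001101101010000101101000111 = 1236601671

1236601671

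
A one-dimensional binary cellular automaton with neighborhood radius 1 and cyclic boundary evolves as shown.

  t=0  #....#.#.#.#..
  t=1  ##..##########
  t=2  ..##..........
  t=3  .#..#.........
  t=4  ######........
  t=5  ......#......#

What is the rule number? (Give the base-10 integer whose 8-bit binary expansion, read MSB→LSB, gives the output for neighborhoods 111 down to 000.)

  [7] ### => .  t=1,i=0
  [6] ##. => .  t=1,i=1
  [5] #.# => #  t=0,i=6
  [4] #.. => #  t=0,i=1
  [3] .## => .  t=1,i=4
  [2] .#. => #  t=0,i=0
  [1] ..# => #  t=0,i=4
  [0] ... => .  t=0,i=2
  bits 00110110 = 54

54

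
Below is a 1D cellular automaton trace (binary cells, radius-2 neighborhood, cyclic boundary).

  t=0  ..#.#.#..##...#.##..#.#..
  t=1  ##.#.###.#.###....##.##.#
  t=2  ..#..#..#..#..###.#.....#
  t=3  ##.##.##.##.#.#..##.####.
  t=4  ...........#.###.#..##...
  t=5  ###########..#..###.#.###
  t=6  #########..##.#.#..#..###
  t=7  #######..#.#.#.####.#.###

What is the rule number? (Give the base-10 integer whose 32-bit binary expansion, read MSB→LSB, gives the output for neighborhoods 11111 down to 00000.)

2274854599

  #####|#  b31=1 t=5,i=0
  ####.|.  b30=0 t=3,i=22
  ###.#|.  b29=0 t=1,i=1
  ###..|.  b28=0 t=1,i=13
  ##.##|.  b27=0 t=1,i=20
  ##.#.|#  b26=1 t=1,i=2
  ##..#|#  b25=1 t=0,i=18
  ##...|#  b24=1 t=0,i=11
  #.###|#  b23=1 t=1,i=5
  #.##.|.  b22=0 t=0,i=16
  #.#.#|.  b21=0 t=0,i=4
  #.#..|#  b20=1 t=0,i=6
  #..##|.  b19=0 t=0,i=8
  #..#.|#  b18=1 t=0,i=19
  #...#|#  b17=1 t=0,i=12
  #....|#  b16=1 t=0,i=24
  .####|#  b15=1 t=3,i=21
  .###.|.  b14=0 t=1,i=0
  .##.#|.  b13=0 t=1,i=19
  .##..|.  b12=0 t=0,i=10
  .#.##|.  b11=0 t=0,i=15
  .#.#.|#  b10=1 t=0,i=3
  .#..#|#  b9=1 t=0,i=7
  .#...|.  b8=0 t=0,i=23
  ..###|#  b7=1 t=2,i=14
  ..##.|#  b6=1 t=0,i=9
  ..#.#|.  b5=0 t=0,i=2
  ..#..|.  b4=0 t=2,i=2
  ...##|.  b3=0 t=1,i=17
  ...#.|#  b2=1 t=0,i=1
  ....#|#  b1=1 t=0,i=0
  .....|#  b0=1 t=2,i=21
  bits 10000111100101111000011011000111 = 2274854599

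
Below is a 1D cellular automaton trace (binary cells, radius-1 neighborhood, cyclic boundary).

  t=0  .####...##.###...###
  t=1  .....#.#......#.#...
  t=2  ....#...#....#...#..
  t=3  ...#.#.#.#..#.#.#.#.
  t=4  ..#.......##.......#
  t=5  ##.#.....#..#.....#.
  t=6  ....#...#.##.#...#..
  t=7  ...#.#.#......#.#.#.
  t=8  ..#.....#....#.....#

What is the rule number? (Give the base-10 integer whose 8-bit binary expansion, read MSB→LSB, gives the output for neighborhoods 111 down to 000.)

  ### -> .   bit 7 = 0  t=0,i=2
  ##. -> .   bit 6 = 0  t=0,i=4
  #.# -> .   bit 5 = 0  t=0,i=0
  #.. -> #   bit 4 = 1  t=0,i=5
  .## -> .   bit 3 = 0  t=0,i=1
  .#. -> .   bit 2 = 0  t=1,i=5
  ..# -> #   bit 1 = 1  t=0,i=7
  ... -> .   bit 0 = 0  t=0,i=6
  bits 00010010 = 18

18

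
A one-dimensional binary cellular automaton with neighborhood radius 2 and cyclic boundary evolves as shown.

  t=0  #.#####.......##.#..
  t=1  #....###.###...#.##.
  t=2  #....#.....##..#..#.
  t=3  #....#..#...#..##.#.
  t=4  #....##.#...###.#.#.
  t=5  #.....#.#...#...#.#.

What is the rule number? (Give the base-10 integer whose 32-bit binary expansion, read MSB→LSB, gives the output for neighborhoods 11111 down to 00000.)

  ##### -> .   bit 31 = 0  t=0,i=4
  ####. -> #   bit 30 = 1  t=0,i=5
  ###.# -> .   bit 29 = 0  t=1,i=7
  ###.. -> #   bit 28 = 1  t=0,i=6
  ##.## -> .   bit 27 = 0  t=1,i=8
  ##.#. -> .   bit 26 = 0  t=0,i=16
  ##..# -> .   bit 25 = 0  t=2,i=13
  ##... -> #   bit 24 = 1  t=0,i=7
  #.### -> .   bit 23 = 0  t=0,i=2
  #.##. -> .   bit 22 = 0  t=1,i=17
  #.#.# -> #   bit 21 = 1  t=3,i=18
  #.#.. -> #   bit 20 = 1  t=0,i=17
  #..## -> #   bit 19 = 1  t=3,i=14
  #..#. -> .   bit 18 = 0  t=0,i=19
  #...# -> .   bit 17 = 0  t=1,i=13
  #.... -> .   bit 16 = 0  t=0,i=8
  .#### -> .   bit 15 = 0  t=0,i=3
  .###. -> .   bit 14 = 0  t=1,i=6
  .##.# -> #   bit 13 = 1  t=0,i=15
  .##.. -> #   bit 12 = 1  t=2,i=12
  .#.## -> .   bit 11 = 0  t=0,i=1
  .#.#. -> .   bit 10 = 0  t=2,i=19
  .#..# -> #   bit 9 = 1  t=0,i=18
  .#... -> .   bit 8 = 0  t=1,i=1
  ..### -> #   bit 7 = 1  t=1,i=5
  ..##. -> .   bit 6 = 0  t=0,i=14
  ..#.# -> #   bit 5 = 1  t=0,i=0
  ..#.. -> #   bit 4 = 1  t=2,i=5
  ...## -> .   bit 3 = 0  t=0,i=13
  ...#. -> .   bit 2 = 0  t=1,i=14
  ....# -> .   bit 1 = 0  t=0,i=12
  ..... -> #   bit 0 = 1  t=0,i=9
  bits 01010001001110000011001010110001 = 1362637489

1362637489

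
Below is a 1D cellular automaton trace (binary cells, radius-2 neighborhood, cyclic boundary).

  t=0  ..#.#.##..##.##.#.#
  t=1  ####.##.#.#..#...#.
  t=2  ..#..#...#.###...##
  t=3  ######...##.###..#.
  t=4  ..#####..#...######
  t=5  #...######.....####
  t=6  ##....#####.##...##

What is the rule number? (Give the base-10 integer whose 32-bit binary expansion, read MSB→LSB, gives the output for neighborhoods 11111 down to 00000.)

  nb #####: next=#  (t=3,i=2, bit31=1)
  nb ####.: next=#  (t=1,i=2, bit30=1)
  nb ###.#: next=.  (t=1,i=3, bit29=0)
  nb ###..: next=#  (t=2,i=13, bit28=1)
  nb ##.##: next=.  (t=0,i=12, bit27=0)
  nb ##.#.: next=.  (t=0,i=15, bit26=0)
  nb ##..#: next=#  (t=0,i=8, bit25=1)
  nb ##...: next=#  (t=2,i=14, bit24=1)
  nb #.###: next=.  (t=1,i=0, bit23=0)
  nb #.##.: next=#  (t=0,i=6, bit22=1)
  nb #.#.#: next=.  (t=0,i=4, bit21=0)
  nb #.#..: next=.  (t=0,i=18, bit20=0)
  nb #..##: next=.  (t=0,i=9, bit19=0)
  nb #..#.: next=#  (t=0,i=1, bit18=1)
  nb #...#: next=.  (t=1,i=15, bit17=0)
  nb #....: next=.  (t=5,i=11, bit16=0)
  nb .####: next=.  (t=1,i=1, bit15=0)
  nb .###.: next=#  (t=2,i=12, bit14=1)
  nb .##.#: next=.  (t=0,i=11, bit13=0)
  nb .##..: next=.  (t=0,i=7, bit12=0)
  nb .#.##: next=#  (t=0,i=5, bit11=1)
  nb .#.#.: next=#  (t=0,i=3, bit10=1)
  nb .#..#: next=#  (t=0,i=0, bit9=1)
  nb .#...: next=.  (t=1,i=14, bit8=0)
  nb ..###: next=.  (t=4,i=2, bit7=0)
  nb ..##.: next=#  (t=0,i=10, bit6=1)
  nb ..#.#: next=#  (t=0,i=2, bit5=1)
  nb ..#..: next=#  (t=1,i=13, bit4=1)
  nb ...##: next=.  (t=2,i=16, bit3=0)
  nb ...#.: next=.  (t=1,i=16, bit2=0)
  nb ....#: next=#  (t=5,i=13, bit1=1)
  nb .....: next=#  (t=5,i=12, bit0=1)
  bits 11010011010001000100111001110011 = 3544469107

3544469107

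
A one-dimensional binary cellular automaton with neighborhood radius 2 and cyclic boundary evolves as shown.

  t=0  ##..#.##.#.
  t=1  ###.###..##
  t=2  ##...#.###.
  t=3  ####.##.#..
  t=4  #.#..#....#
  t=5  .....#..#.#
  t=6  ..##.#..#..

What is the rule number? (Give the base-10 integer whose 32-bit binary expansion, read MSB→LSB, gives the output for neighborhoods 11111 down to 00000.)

  nb #####: next=#  (t=1,i=0, bit31=1)
  nb ####.: next=#  (t=1,i=1, bit30=1)
  nb ###.#: next=.  (t=1,i=2, bit29=0)
  nb ###..: next=.  (t=1,i=6, bit28=0)
  nb ##.##: next=.  (t=1,i=3, bit27=0)
  nb ##.#.: next=.  (t=0,i=8, bit26=0)
  nb ##..#: next=#  (t=0,i=2, bit25=1)
  nb ##...: next=#  (t=2,i=2, bit24=1)
  nb #.###: next=.  (t=1,i=4, bit23=0)
  nb #.##.: next=#  (t=0,i=0, bit22=1)
  nb #.#.#: next=#  (t=0,i=9, bit21=1)
  nb #.#..: next=.  (t=3,i=8, bit20=0)
  nb #..##: next=#  (t=1,i=8, bit19=1)
  nb #..#.: next=.  (t=0,i=3, bit18=0)
  nb #...#: next=#  (t=2,i=3, bit17=1)
  nb #....: next=.  (t=4,i=7, bit16=0)
  nb .####: next=.  (t=1,i=10, bit15=0)
  nb .###.: next=#  (t=1,i=5, bit14=1)
  nb .##.#: next=.  (t=0,i=7, bit13=0)
  nb .##..: next=#  (t=0,i=1, bit12=1)
  nb .#.##: next=#  (t=0,i=5, bit11=1)
  nb .#.#.: next=.  (t=5,i=9, bit10=0)
  nb .#..#: next=.  (t=3,i=9, bit9=0)
  nb .#...: next=.  (t=4,i=6, bit8=0)
  nb ..###: next=#  (t=1,i=9, bit7=1)
  nb ..##.: next=#  (t=4,i=10, bit6=1)
  nb ..#.#: next=#  (t=0,i=4, bit5=1)
  nb ..#..: next=#  (t=4,i=5, bit4=1)
  nb ...##: next=.  (t=4,i=9, bit3=0)
  nb ...#.: next=.  (t=2,i=4, bit2=0)
  nb ....#: next=#  (t=4,i=8, bit1=1)
  nb .....: next=#  (t=5,i=2, bit0=1)
  bits 11000011011010100101100011110011 = 3278526707

3278526707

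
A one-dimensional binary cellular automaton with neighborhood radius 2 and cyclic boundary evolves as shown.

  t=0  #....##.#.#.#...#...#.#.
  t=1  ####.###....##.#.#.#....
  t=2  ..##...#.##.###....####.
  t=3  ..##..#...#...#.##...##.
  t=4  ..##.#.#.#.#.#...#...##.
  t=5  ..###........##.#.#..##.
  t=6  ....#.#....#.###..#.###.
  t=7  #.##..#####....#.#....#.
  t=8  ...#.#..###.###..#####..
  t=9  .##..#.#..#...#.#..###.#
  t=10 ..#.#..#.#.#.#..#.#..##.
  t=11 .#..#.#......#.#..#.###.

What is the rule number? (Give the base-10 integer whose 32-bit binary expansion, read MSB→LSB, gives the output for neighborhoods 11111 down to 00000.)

4095553862

  #####|#  b31=1 t=7,i=8
  ####.|#  b30=1 t=1,i=2
  ###.#|#  b29=1 t=1,i=3
  ###..|#  b28=1 t=1,i=7
  ##.##|.  b27=0 t=1,i=4
  ##.#.|#  b26=1 t=0,i=7
  ##..#|.  b25=0 t=3,i=4
  ##...|.  b24=0 t=1,i=8
  #.###|.  b23=0 t=1,i=5
  #.##.|.  b22=0 t=2,i=9
  #.#.#|.  b21=0 t=0,i=8
  #.#..|#  b20=1 t=0,i=0
  #..##|#  b19=1 t=5,i=20
  #..#.|#  b18=1 t=3,i=5
  #...#|.  b17=0 t=0,i=14
  #....|#  b16=1 t=0,i=2
  .####|.  b15=0 t=1,i=1
  .###.|.  b14=0 t=1,i=6
  .##.#|#  b13=1 t=0,i=6
  .##..|#  b12=1 t=2,i=3
  .#.##|.  b11=0 t=2,i=8
  .#.#.|.  b10=0 t=0,i=9
  .#..#|.  b9=0 t=5,i=19
  .#...|#  b8=1 t=0,i=1
  ..###|.  b7=0 t=1,i=0
  ..##.|#  b6=1 t=0,i=5
  ..#.#|.  b5=0 t=0,i=20
  ..#..|.  b4=0 t=0,i=16
  ...##|.  b3=0 t=0,i=4
  ...#.|#  b2=1 t=0,i=15
  ....#|#  b1=1 t=0,i=3
  .....|.  b0=0 t=5,i=7
  bits 11110100000111010011000101000110 = 4095553862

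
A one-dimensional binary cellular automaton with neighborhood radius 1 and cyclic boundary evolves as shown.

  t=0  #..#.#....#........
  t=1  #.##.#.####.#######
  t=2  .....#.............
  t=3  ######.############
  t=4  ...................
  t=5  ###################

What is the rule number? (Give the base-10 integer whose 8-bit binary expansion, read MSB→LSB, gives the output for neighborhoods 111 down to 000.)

  ### -> .   bit 7 = 0  t=1,i=8
  ##. -> .   bit 6 = 0  t=1,i=0
  #.# -> .   bit 5 = 0  t=0,i=4
  #.. -> .   bit 4 = 0  t=0,i=1
  .## -> .   bit 3 = 0  t=1,i=2
  .#. -> #   bit 2 = 1  t=0,i=0
  ..# -> #   bit 1 = 1  t=0,i=2
  ... -> #   bit 0 = 1  t=0,i=7
  bits 00000111 = 7

7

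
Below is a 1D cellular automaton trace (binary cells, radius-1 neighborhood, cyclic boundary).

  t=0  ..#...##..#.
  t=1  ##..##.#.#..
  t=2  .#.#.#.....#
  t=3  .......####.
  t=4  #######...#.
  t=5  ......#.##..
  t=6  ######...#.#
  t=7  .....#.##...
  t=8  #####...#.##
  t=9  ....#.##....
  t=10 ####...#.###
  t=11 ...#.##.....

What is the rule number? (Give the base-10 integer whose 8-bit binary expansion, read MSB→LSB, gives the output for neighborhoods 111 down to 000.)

67

  nb ###: next=.  (t=3,i=8, bit7=0)
  nb ##.: next=#  (t=0,i=7, bit6=1)
  nb #.#: next=.  (t=1,i=6, bit5=0)
  nb #..: next=.  (t=0,i=3, bit4=0)
  nb .##: next=.  (t=0,i=6, bit3=0)
  nb .#.: next=.  (t=0,i=2, bit2=0)
  nb ..#: next=#  (t=0,i=1, bit1=1)
  nb ...: next=#  (t=0,i=0, bit0=1)
  bits 01000011 = 67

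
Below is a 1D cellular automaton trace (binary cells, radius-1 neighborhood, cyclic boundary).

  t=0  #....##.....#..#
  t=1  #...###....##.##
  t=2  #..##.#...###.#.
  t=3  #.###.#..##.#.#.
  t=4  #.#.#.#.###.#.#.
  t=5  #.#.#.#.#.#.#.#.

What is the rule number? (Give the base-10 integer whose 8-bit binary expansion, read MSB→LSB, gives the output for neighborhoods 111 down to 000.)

78

  ###|.  b7=0 t=1,i=5
  ##.|#  b6=1 t=0,i=0
  #.#|.  b5=0 t=1,i=13
  #..|.  b4=0 t=0,i=1
  .##|#  b3=1 t=0,i=5
  .#.|#  b2=1 t=0,i=12
  ..#|#  b1=1 t=0,i=4
  ...|.  b0=0 t=0,i=2
  bits 01001110 = 78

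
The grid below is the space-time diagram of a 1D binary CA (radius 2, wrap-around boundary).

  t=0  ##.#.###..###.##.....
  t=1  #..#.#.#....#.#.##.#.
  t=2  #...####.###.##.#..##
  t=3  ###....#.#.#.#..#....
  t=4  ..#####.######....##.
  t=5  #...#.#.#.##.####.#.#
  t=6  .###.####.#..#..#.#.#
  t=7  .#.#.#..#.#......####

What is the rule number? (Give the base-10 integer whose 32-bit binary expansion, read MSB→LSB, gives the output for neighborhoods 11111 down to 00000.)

2985493574

  nb #####: next=#  (t=4,i=4, bit31=1)
  nb ####.: next=.  (t=2,i=6, bit30=0)
  nb ###.#: next=#  (t=0,i=12, bit29=1)
  nb ###..: next=#  (t=0,i=7, bit28=1)
  nb ##.##: next=.  (t=0,i=13, bit27=0)
  nb ##.#.: next=.  (t=0,i=2, bit26=0)
  nb ##..#: next=.  (t=0,i=8, bit25=0)
  nb ##...: next=#  (t=0,i=16, bit24=1)
  nb #.###: next=#  (t=0,i=5, bit23=1)
  nb #.##.: next=#  (t=0,i=14, bit22=1)
  nb #.#.#: next=#  (t=0,i=3, bit21=1)
  nb #.#..: next=#  (t=1,i=0, bit20=1)
  nb #..##: next=.  (t=0,i=9, bit19=0)
  nb #..#.: next=.  (t=1,i=2, bit18=0)
  nb #...#: next=#  (t=2,i=2, bit17=1)
  nb #....: next=#  (t=0,i=17, bit16=1)
  nb .####: next=.  (t=2,i=5, bit15=0)
  nb .###.: next=.  (t=0,i=6, bit14=0)
  nb .##.#: next=.  (t=0,i=1, bit13=0)
  nb .##..: next=.  (t=0,i=15, bit12=0)
  nb .#.##: next=.  (t=0,i=4, bit11=0)
  nb .#.#.: next=#  (t=1,i=4, bit10=1)
  nb .#..#: next=.  (t=1,i=1, bit9=0)
  nb .#...: next=.  (t=1,i=8, bit8=0)
  nb ..###: next=.  (t=0,i=10, bit7=0)
  nb ..##.: next=#  (t=0,i=0, bit6=1)
  nb ..#.#: next=.  (t=1,i=3, bit5=0)
  nb ..#..: next=.  (t=3,i=16, bit4=0)
  nb ...##: next=.  (t=0,i=20, bit3=0)
  nb ...#.: next=#  (t=1,i=11, bit2=1)
  nb ....#: next=#  (t=0,i=19, bit1=1)
  nb .....: next=.  (t=0,i=18, bit0=0)
  bits 10110001111100110000010001000110 = 2985493574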